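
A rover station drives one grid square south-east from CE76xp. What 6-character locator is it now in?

Longitude subsquare x = 23; +1 → 24, wraps to 0 = a, carry into square.
Longitude square 7; +1 → 8.
Latitude subsquare p = 15; −1 → 14 = o.

CE86ao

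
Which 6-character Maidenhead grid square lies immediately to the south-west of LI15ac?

LI05xb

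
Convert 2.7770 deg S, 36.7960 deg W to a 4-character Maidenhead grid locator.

HI17

Offset from 180°W / 90°S: lon 143.20°, lat 87.22°.
Field: 143.20/20 → 7 → H, 87.22/10 → 8 → I; chars HI.
Square: 3.20/2 → 1, 7.22/1 → 7; chars 17.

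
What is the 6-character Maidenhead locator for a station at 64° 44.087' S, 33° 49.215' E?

KC65vg

Shift to the Maidenhead origin (180°W, 90°S): lon 213.8202, lat 25.2652.
Field: lon ⌊213.8202/20⌋ = 10 → K; lat ⌊25.2652/10⌋ = 2 → C.
Square: lon ⌊13.8202/2⌋ = 6; lat ⌊5.2652/1⌋ = 5.
Subsquare: lon ⌊1.8202/0.0833333⌋ = 21 → v; lat ⌊0.2652/0.0416667⌋ = 6 → g.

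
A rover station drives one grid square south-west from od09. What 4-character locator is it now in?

ND98

Longitude square 0; −1 → -1, wraps to 9, carry into field.
Longitude field O = 14; −1 → 13 = N.
Latitude square 9; −1 → 8.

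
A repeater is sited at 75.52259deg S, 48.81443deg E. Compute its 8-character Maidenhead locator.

Offset from 180°W / 90°S: lon 228.81443°, lat 14.47741°.
Field: lon ⌊228.81443/20⌋ = 11 → L; lat ⌊14.47741/10⌋ = 1 → B.
Square: lon ⌊8.81443/2⌋ = 4; lat ⌊4.47741/1⌋ = 4.
Subsquare: lon ⌊0.81443/0.0833333⌋ = 9 → j; lat ⌊0.47741/0.0416667⌋ = 11 → l.
Extended square: lon ⌊0.06443/0.00833333⌋ = 7; lat ⌊0.01908/0.00416667⌋ = 4.

LB44jl74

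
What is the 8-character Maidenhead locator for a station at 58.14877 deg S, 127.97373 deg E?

Shift to the Maidenhead origin (180°W, 90°S): lon 307.97373, lat 31.85123.
Field (20°×10°, letters A–R): 307.97373/20 → 15 → P, 31.85123/10 → 3 → D; chars PD.
Square (2°×1°, digits 0–9): 7.97373/2 → 3, 1.85123/1 → 1; chars 31.
Subsquare (5′×2.5′, letters a–x): 1.97373/0.0833333 → 23 → x, 0.85123/0.0416667 → 20 → u; chars xu.
Extended square (30″×15″, digits 0–9): 0.05706/0.00833333 → 6, 0.01790/0.00416667 → 4; chars 64.

PD31xu64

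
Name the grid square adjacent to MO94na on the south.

MO93nx

Latitude subsquare a = 0; −1 → -1, wraps to 23 = x, carry into square.
Latitude square 4; −1 → 3.
The longitude characters are unchanged.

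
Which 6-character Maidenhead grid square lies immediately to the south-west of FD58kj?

Longitude subsquare k = 10; −1 → 9 = j.
Latitude subsquare j = 9; −1 → 8 = i.

FD58ji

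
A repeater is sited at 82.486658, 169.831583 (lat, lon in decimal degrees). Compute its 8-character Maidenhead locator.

Add 180° to longitude and 90° to latitude: 349.83158, 172.48666.
Field: lon ⌊349.83158/20⌋ = 17 → R; lat ⌊172.48666/10⌋ = 17 → R.
Square: lon ⌊9.83158/2⌋ = 4; lat ⌊2.48666/1⌋ = 2.
Subsquare: lon ⌊1.83158/0.0833333⌋ = 21 → v; lat ⌊0.48666/0.0416667⌋ = 11 → l.
Extended square: lon ⌊0.08158/0.00833333⌋ = 9; lat ⌊0.02832/0.00416667⌋ = 6.

RR42vl96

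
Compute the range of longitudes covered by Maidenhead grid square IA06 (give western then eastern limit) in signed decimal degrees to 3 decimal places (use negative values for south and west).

-20.000, -18.000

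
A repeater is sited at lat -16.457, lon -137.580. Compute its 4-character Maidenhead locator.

Add 180° to longitude and 90° to latitude: 42.42, 73.54.
Field: 42.42/20 → 2 → C, 73.54/10 → 7 → H; chars CH.
Square: 2.42/2 → 1, 3.54/1 → 3; chars 13.

CH13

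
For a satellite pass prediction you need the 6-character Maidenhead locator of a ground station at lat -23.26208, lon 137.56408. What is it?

Add 180° to longitude and 90° to latitude: 317.5641, 66.7379.
Field (20°×10°, letters A–R): lon ⌊317.5641/20⌋ = 15 → P; lat ⌊66.7379/10⌋ = 6 → G.
Square (2°×1°, digits 0–9): lon ⌊17.5641/2⌋ = 8; lat ⌊6.7379/1⌋ = 6.
Subsquare (5′×2.5′, letters a–x): lon ⌊1.5641/0.0833333⌋ = 18 → s; lat ⌊0.7379/0.0416667⌋ = 17 → r.

PG86sr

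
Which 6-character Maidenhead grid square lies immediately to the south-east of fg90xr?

GG00aq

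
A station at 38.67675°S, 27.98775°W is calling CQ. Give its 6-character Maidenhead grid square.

Shift to the Maidenhead origin (180°W, 90°S): lon 152.0122, lat 51.3233.
Field: lon ⌊152.0122/20⌋ = 7 → H; lat ⌊51.3233/10⌋ = 5 → F.
Square: lon ⌊12.0122/2⌋ = 6; lat ⌊1.3233/1⌋ = 1.
Subsquare: lon ⌊0.0122/0.0833333⌋ = 0 → a; lat ⌊0.3233/0.0416667⌋ = 7 → h.

HF61ah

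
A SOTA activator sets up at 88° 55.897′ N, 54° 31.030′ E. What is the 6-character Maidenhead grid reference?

Add 180° to longitude and 90° to latitude: 234.5172, 178.9316.
Field: lon ⌊234.5172/20⌋ = 11 → L; lat ⌊178.9316/10⌋ = 17 → R.
Square: lon ⌊14.5172/2⌋ = 7; lat ⌊8.9316/1⌋ = 8.
Subsquare: lon ⌊0.5172/0.0833333⌋ = 6 → g; lat ⌊0.9316/0.0416667⌋ = 22 → w.

LR78gw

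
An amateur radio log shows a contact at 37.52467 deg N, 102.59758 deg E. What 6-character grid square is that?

Add 180° to longitude and 90° to latitude: 282.5976, 127.5247.
Field: lon ⌊282.5976/20⌋ = 14 → O; lat ⌊127.5247/10⌋ = 12 → M.
Square: lon ⌊2.5976/2⌋ = 1; lat ⌊7.5247/1⌋ = 7.
Subsquare: lon ⌊0.5976/0.0833333⌋ = 7 → h; lat ⌊0.5247/0.0416667⌋ = 12 → m.

OM17hm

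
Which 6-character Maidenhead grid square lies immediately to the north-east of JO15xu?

JO25av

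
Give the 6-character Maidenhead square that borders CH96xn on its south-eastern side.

DH06am

Longitude subsquare x = 23; +1 → 24, wraps to 0 = a, carry into square.
Longitude square 9; +1 → 10, wraps to 0, carry into field.
Longitude field C = 2; +1 → 3 = D.
Latitude subsquare n = 13; −1 → 12 = m.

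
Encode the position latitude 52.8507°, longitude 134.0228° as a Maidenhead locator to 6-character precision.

PO72au

Shift to the Maidenhead origin (180°W, 90°S): lon 314.0228, lat 142.8507.
Field: 314.0228/20 → 15 → P, 142.8507/10 → 14 → O; chars PO.
Square: 14.0228/2 → 7, 2.8507/1 → 2; chars 72.
Subsquare: 0.0228/0.0833333 → 0 → a, 0.8507/0.0416667 → 20 → u; chars au.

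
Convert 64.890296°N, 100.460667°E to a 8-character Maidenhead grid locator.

Add 180° to longitude and 90° to latitude: 280.46067, 154.89030.
Field (20°×10°, letters A–R): 280.46067/20 → 14 → O, 154.89030/10 → 15 → P; chars OP.
Square (2°×1°, digits 0–9): 0.46067/2 → 0, 4.89030/1 → 4; chars 04.
Subsquare (5′×2.5′, letters a–x): 0.46067/0.0833333 → 5 → f, 0.89030/0.0416667 → 21 → v; chars fv.
Extended square (30″×15″, digits 0–9): 0.04400/0.00833333 → 5, 0.01530/0.00416667 → 3; chars 53.

OP04fv53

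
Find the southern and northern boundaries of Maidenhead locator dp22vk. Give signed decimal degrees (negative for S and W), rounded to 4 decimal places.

62.4167, 62.4583

Field D=3, P=15: +3·20° lon, +15·10° lat → SW at lon -120°, lat 60°.
Square 2, 2: +2·2° lon, +2·1° lat → SW at lon -116°, lat 62°.
Subsquare v=21, k=10: +21·0.0833333° lon, +10·0.0416667° lat → SW at lon -114.25°, lat 62.4167°.
Cell spans 0.0833333° lon × 0.0416667° lat.
south 62.4167, north 62.4583.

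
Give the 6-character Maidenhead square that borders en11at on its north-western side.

Longitude subsquare a = 0; −1 → -1, wraps to 23 = x, carry into square.
Longitude square 1; −1 → 0.
Latitude subsquare t = 19; +1 → 20 = u.

EN01xu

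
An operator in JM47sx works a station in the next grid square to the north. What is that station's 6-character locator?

JM48sa

Latitude subsquare x = 23; +1 → 24, wraps to 0 = a, carry into square.
Latitude square 7; +1 → 8.
The longitude characters are unchanged.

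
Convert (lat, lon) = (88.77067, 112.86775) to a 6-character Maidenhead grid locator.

OR68ks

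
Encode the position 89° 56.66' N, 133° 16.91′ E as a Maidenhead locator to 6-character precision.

PR69pw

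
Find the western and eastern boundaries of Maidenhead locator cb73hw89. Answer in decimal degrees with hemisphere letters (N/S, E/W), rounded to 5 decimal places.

Field C=2, B=1: +2·20° lon, +1·10° lat → SW at lon -140°, lat -80°.
Square 7, 3: +7·2° lon, +3·1° lat → SW at lon -126°, lat -77°.
Subsquare h=7, w=22: +7·0.0833333° lon, +22·0.0416667° lat → SW at lon -125.417°, lat -76.0833°.
Extended square 8, 9: +8·0.00833333° lon, +9·0.00416667° lat → SW at lon -125.35°, lat -76.0458°.
Cell spans 0.00833333° lon × 0.00416667° lat.
west 125.35000° W, east 125.34167° W.

125.35000° W, 125.34167° W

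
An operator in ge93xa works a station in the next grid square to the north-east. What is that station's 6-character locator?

HE03ab

Longitude subsquare x = 23; +1 → 24, wraps to 0 = a, carry into square.
Longitude square 9; +1 → 10, wraps to 0, carry into field.
Longitude field G = 6; +1 → 7 = H.
Latitude subsquare a = 0; +1 → 1 = b.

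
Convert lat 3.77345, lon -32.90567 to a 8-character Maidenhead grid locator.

Add 180° to longitude and 90° to latitude: 147.09433, 93.77345.
Field: 147.09433/20 → 7 → H, 93.77345/10 → 9 → J; chars HJ.
Square: 7.09433/2 → 3, 3.77345/1 → 3; chars 33.
Subsquare: 1.09433/0.0833333 → 13 → n, 0.77345/0.0416667 → 18 → s; chars ns.
Extended square: 0.01100/0.00833333 → 1, 0.02345/0.00416667 → 5; chars 15.

HJ33ns15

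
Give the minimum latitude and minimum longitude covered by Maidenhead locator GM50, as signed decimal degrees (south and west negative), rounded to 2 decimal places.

30.00, -50.00

Field G=6, M=12: +6·20° lon, +12·10° lat → SW at lon -60°, lat 30°.
Square 5, 0: +5·2° lon, +0·1° lat → SW at lon -50°, lat 30°.
latitude 30.00, longitude -50.00.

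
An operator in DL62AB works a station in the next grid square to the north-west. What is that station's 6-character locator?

Longitude subsquare a = 0; −1 → -1, wraps to 23 = x, carry into square.
Longitude square 6; −1 → 5.
Latitude subsquare b = 1; +1 → 2 = c.

DL52xc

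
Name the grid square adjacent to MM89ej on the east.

MM89fj

Longitude subsquare e = 4; +1 → 5 = f.
The latitude characters are unchanged.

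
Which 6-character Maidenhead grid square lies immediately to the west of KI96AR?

KI86xr

Longitude subsquare a = 0; −1 → -1, wraps to 23 = x, carry into square.
Longitude square 9; −1 → 8.
The latitude characters are unchanged.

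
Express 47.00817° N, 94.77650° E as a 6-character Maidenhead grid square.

Offset from 180°W / 90°S: lon 274.7765°, lat 137.0082°.
Field: 274.7765/20 → 13 → N, 137.0082/10 → 13 → N; chars NN.
Square: 14.7765/2 → 7, 7.0082/1 → 7; chars 77.
Subsquare: 0.7765/0.0833333 → 9 → j, 0.0082/0.0416667 → 0 → a; chars ja.

NN77ja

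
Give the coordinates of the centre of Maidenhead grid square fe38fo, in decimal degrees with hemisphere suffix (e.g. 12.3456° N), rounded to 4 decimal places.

41.3958° S, 73.5417° W

Field F=5, E=4: +5·20° lon, +4·10° lat → SW at lon -80°, lat -50°.
Square 3, 8: +3·2° lon, +8·1° lat → SW at lon -74°, lat -42°.
Subsquare f=5, o=14: +5·0.0833333° lon, +14·0.0416667° lat → SW at lon -73.5833°, lat -41.4167°.
Cell spans 0.0833333° lon × 0.0416667° lat. Centre is SW corner plus half of each.
latitude 41.3958° S, longitude 73.5417° W.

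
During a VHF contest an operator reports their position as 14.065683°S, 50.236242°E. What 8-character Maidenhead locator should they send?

Offset from 180°W / 90°S: lon 230.23624°, lat 75.93432°.
Field (20°×10°, letters A–R): 230.23624/20 → 11 → L, 75.93432/10 → 7 → H; chars LH.
Square (2°×1°, digits 0–9): 10.23624/2 → 5, 5.93432/1 → 5; chars 55.
Subsquare (5′×2.5′, letters a–x): 0.23624/0.0833333 → 2 → c, 0.93432/0.0416667 → 22 → w; chars cw.
Extended square (30″×15″, digits 0–9): 0.06958/0.00833333 → 8, 0.01765/0.00416667 → 4; chars 84.

LH55cw84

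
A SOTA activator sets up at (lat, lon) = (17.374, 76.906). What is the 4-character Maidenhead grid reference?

Offset from 180°W / 90°S: lon 256.91°, lat 107.37°.
Field (20°×10°, letters A–R): 256.91/20 → 12 → M, 107.37/10 → 10 → K; chars MK.
Square (2°×1°, digits 0–9): 16.91/2 → 8, 7.37/1 → 7; chars 87.

MK87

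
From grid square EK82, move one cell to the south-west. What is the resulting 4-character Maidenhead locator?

EK71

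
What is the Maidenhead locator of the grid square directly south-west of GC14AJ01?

Longitude extended square 0; −1 → -1, wraps to 9, carry into subsquare.
Longitude subsquare a = 0; −1 → -1, wraps to 23 = x, carry into square.
Longitude square 1; −1 → 0.
Latitude extended square 1; −1 → 0.

GC04xj90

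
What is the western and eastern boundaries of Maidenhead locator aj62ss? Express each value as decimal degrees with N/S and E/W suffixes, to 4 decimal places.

166.5000° W, 166.4167° W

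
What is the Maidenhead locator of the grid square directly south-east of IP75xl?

Longitude subsquare x = 23; +1 → 24, wraps to 0 = a, carry into square.
Longitude square 7; +1 → 8.
Latitude subsquare l = 11; −1 → 10 = k.

IP85ak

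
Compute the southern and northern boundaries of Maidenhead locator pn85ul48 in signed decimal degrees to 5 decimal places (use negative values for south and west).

Field P=15, N=13: +15·20° lon, +13·10° lat → SW at lon 120°, lat 40°.
Square 8, 5: +8·2° lon, +5·1° lat → SW at lon 136°, lat 45°.
Subsquare u=20, l=11: +20·0.0833333° lon, +11·0.0416667° lat → SW at lon 137.667°, lat 45.4583°.
Extended square 4, 8: +4·0.00833333° lon, +8·0.00416667° lat → SW at lon 137.7°, lat 45.4917°.
Cell spans 0.00833333° lon × 0.00416667° lat.
south 45.49167, north 45.49583.

45.49167, 45.49583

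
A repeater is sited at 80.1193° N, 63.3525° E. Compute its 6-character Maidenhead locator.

Offset from 180°W / 90°S: lon 243.3525°, lat 170.1193°.
Field: lon ⌊243.3525/20⌋ = 12 → M; lat ⌊170.1193/10⌋ = 17 → R.
Square: lon ⌊3.3525/2⌋ = 1; lat ⌊0.1193/1⌋ = 0.
Subsquare: lon ⌊1.3525/0.0833333⌋ = 16 → q; lat ⌊0.1193/0.0416667⌋ = 2 → c.

MR10qc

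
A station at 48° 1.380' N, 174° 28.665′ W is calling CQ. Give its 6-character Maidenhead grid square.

Shift to the Maidenhead origin (180°W, 90°S): lon 5.5223, lat 138.0230.
Field: lon ⌊5.5223/20⌋ = 0 → A; lat ⌊138.0230/10⌋ = 13 → N.
Square: lon ⌊5.5223/2⌋ = 2; lat ⌊8.0230/1⌋ = 8.
Subsquare: lon ⌊1.5223/0.0833333⌋ = 18 → s; lat ⌊0.0230/0.0416667⌋ = 0 → a.

AN28sa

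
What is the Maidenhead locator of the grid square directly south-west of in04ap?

HN94xo

Longitude subsquare a = 0; −1 → -1, wraps to 23 = x, carry into square.
Longitude square 0; −1 → -1, wraps to 9, carry into field.
Longitude field I = 8; −1 → 7 = H.
Latitude subsquare p = 15; −1 → 14 = o.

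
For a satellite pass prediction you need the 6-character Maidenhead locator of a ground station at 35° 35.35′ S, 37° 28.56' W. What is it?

HF14gj

Offset from 180°W / 90°S: lon 142.5240°, lat 54.4108°.
Field (20°×10°, letters A–R): lon ⌊142.5240/20⌋ = 7 → H; lat ⌊54.4108/10⌋ = 5 → F.
Square (2°×1°, digits 0–9): lon ⌊2.5240/2⌋ = 1; lat ⌊4.4108/1⌋ = 4.
Subsquare (5′×2.5′, letters a–x): lon ⌊0.5240/0.0833333⌋ = 6 → g; lat ⌊0.4108/0.0416667⌋ = 9 → j.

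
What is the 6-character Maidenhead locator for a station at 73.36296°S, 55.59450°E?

Shift to the Maidenhead origin (180°W, 90°S): lon 235.5945, lat 16.6370.
Field: lon ⌊235.5945/20⌋ = 11 → L; lat ⌊16.6370/10⌋ = 1 → B.
Square: lon ⌊15.5945/2⌋ = 7; lat ⌊6.6370/1⌋ = 6.
Subsquare: lon ⌊1.5945/0.0833333⌋ = 19 → t; lat ⌊0.6370/0.0416667⌋ = 15 → p.

LB76tp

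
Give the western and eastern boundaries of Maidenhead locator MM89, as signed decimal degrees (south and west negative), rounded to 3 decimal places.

76.000, 78.000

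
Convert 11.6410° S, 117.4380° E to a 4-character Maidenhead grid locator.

OH88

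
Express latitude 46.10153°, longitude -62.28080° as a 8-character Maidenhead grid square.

FN86uc64

Shift to the Maidenhead origin (180°W, 90°S): lon 117.71920, lat 136.10153.
Field (20°×10°, letters A–R): 117.71920/20 → 5 → F, 136.10153/10 → 13 → N; chars FN.
Square (2°×1°, digits 0–9): 17.71920/2 → 8, 6.10153/1 → 6; chars 86.
Subsquare (5′×2.5′, letters a–x): 1.71920/0.0833333 → 20 → u, 0.10153/0.0416667 → 2 → c; chars uc.
Extended square (30″×15″, digits 0–9): 0.05253/0.00833333 → 6, 0.01820/0.00416667 → 4; chars 64.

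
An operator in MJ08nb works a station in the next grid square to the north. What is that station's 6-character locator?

Latitude subsquare b = 1; +1 → 2 = c.
The longitude characters are unchanged.

MJ08nc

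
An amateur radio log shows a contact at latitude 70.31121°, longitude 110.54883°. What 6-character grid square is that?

OQ50gh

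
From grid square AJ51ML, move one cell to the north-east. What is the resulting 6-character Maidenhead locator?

Longitude subsquare m = 12; +1 → 13 = n.
Latitude subsquare l = 11; +1 → 12 = m.

AJ51nm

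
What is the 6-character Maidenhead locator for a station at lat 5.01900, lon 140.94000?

Shift to the Maidenhead origin (180°W, 90°S): lon 320.9400, lat 95.0190.
Field (20°×10°, letters A–R): lon ⌊320.9400/20⌋ = 16 → Q; lat ⌊95.0190/10⌋ = 9 → J.
Square (2°×1°, digits 0–9): lon ⌊0.9400/2⌋ = 0; lat ⌊5.0190/1⌋ = 5.
Subsquare (5′×2.5′, letters a–x): lon ⌊0.9400/0.0833333⌋ = 11 → l; lat ⌊0.0190/0.0416667⌋ = 0 → a.

QJ05la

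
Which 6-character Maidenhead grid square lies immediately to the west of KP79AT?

KP69xt

Longitude subsquare a = 0; −1 → -1, wraps to 23 = x, carry into square.
Longitude square 7; −1 → 6.
The latitude characters are unchanged.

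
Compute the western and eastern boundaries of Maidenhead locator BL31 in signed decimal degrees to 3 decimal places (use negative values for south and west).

-154.000, -152.000

Field B=1, L=11: +1·20° lon, +11·10° lat → SW at lon -160°, lat 20°.
Square 3, 1: +3·2° lon, +1·1° lat → SW at lon -154°, lat 21°.
Cell spans 2° lon × 1° lat.
west -154.000, east -152.000.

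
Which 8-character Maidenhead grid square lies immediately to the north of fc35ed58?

FC35ed59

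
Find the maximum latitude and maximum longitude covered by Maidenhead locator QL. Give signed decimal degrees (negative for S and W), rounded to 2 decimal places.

Field Q=16, L=11: +16·20° lon, +11·10° lat → SW at lon 140°, lat 20°.
Cell spans 20° lon × 10° lat. NE corner is SW corner plus one full cell.
latitude 30.00, longitude 160.00.

30.00, 160.00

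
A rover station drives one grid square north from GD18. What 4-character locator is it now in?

GD19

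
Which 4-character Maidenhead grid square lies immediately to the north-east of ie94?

JE05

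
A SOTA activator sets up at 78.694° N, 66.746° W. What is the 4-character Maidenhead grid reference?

Add 180° to longitude and 90° to latitude: 113.25, 168.69.
Field: lon ⌊113.25/20⌋ = 5 → F; lat ⌊168.69/10⌋ = 16 → Q.
Square: lon ⌊13.25/2⌋ = 6; lat ⌊8.69/1⌋ = 8.

FQ68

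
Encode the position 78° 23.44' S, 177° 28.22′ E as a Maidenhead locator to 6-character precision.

Offset from 180°W / 90°S: lon 357.4703°, lat 11.6093°.
Field: lon ⌊357.4703/20⌋ = 17 → R; lat ⌊11.6093/10⌋ = 1 → B.
Square: lon ⌊17.4703/2⌋ = 8; lat ⌊1.6093/1⌋ = 1.
Subsquare: lon ⌊1.4703/0.0833333⌋ = 17 → r; lat ⌊0.6093/0.0416667⌋ = 14 → o.

RB81ro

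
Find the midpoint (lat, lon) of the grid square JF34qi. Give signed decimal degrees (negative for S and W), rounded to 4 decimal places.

Field J=9, F=5: +9·20° lon, +5·10° lat → SW at lon 0°, lat -40°.
Square 3, 4: +3·2° lon, +4·1° lat → SW at lon 6°, lat -36°.
Subsquare q=16, i=8: +16·0.0833333° lon, +8·0.0416667° lat → SW at lon 7.33333°, lat -35.6667°.
Cell spans 0.0833333° lon × 0.0416667° lat. Centre is SW corner plus half of each.
latitude -35.6458, longitude 7.3750.

-35.6458, 7.3750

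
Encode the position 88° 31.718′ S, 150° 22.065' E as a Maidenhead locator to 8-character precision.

Offset from 180°W / 90°S: lon 330.36775°, lat 1.47137°.
Field: 330.36775/20 → 16 → Q, 1.47137/10 → 0 → A; chars QA.
Square: 10.36775/2 → 5, 1.47137/1 → 1; chars 51.
Subsquare: 0.36775/0.0833333 → 4 → e, 0.47137/0.0416667 → 11 → l; chars el.
Extended square: 0.03442/0.00833333 → 4, 0.01303/0.00416667 → 3; chars 43.

QA51el43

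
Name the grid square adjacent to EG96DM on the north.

EG96dn

Latitude subsquare m = 12; +1 → 13 = n.
The longitude characters are unchanged.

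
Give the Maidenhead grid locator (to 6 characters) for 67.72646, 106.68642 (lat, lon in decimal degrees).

OP37ir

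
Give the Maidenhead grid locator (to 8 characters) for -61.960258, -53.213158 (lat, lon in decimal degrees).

Shift to the Maidenhead origin (180°W, 90°S): lon 126.78684, lat 28.03974.
Field (20°×10°, letters A–R): lon ⌊126.78684/20⌋ = 6 → G; lat ⌊28.03974/10⌋ = 2 → C.
Square (2°×1°, digits 0–9): lon ⌊6.78684/2⌋ = 3; lat ⌊8.03974/1⌋ = 8.
Subsquare (5′×2.5′, letters a–x): lon ⌊0.78684/0.0833333⌋ = 9 → j; lat ⌊0.03974/0.0416667⌋ = 0 → a.
Extended square (30″×15″, digits 0–9): lon ⌊0.03684/0.00833333⌋ = 4; lat ⌊0.03974/0.00416667⌋ = 9.

GC38ja49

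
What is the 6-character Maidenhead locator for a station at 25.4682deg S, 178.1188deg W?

AG04wm

Offset from 180°W / 90°S: lon 1.8812°, lat 64.5318°.
Field: 1.8812/20 → 0 → A, 64.5318/10 → 6 → G; chars AG.
Square: 1.8812/2 → 0, 4.5318/1 → 4; chars 04.
Subsquare: 1.8812/0.0833333 → 22 → w, 0.5318/0.0416667 → 12 → m; chars wm.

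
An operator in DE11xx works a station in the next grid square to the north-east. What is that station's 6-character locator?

Longitude subsquare x = 23; +1 → 24, wraps to 0 = a, carry into square.
Longitude square 1; +1 → 2.
Latitude subsquare x = 23; +1 → 24, wraps to 0 = a, carry into square.
Latitude square 1; +1 → 2.

DE22aa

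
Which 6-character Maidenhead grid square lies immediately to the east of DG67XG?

DG77ag

Longitude subsquare x = 23; +1 → 24, wraps to 0 = a, carry into square.
Longitude square 6; +1 → 7.
The latitude characters are unchanged.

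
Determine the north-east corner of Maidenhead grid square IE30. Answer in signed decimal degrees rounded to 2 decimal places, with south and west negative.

Field I=8, E=4: +8·20° lon, +4·10° lat → SW at lon -20°, lat -50°.
Square 3, 0: +3·2° lon, +0·1° lat → SW at lon -14°, lat -50°.
Cell spans 2° lon × 1° lat. NE corner is SW corner plus one full cell.
latitude -49.00, longitude -12.00.

-49.00, -12.00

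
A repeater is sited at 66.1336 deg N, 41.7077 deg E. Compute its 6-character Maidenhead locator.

LP06ud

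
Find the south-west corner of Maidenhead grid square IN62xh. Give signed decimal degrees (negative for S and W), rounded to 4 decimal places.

Field I=8, N=13: +8·20° lon, +13·10° lat → SW at lon -20°, lat 40°.
Square 6, 2: +6·2° lon, +2·1° lat → SW at lon -8°, lat 42°.
Subsquare x=23, h=7: +23·0.0833333° lon, +7·0.0416667° lat → SW at lon -6.08333°, lat 42.2917°.
latitude 42.2917, longitude -6.0833.

42.2917, -6.0833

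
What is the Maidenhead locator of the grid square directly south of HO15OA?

Latitude subsquare a = 0; −1 → -1, wraps to 23 = x, carry into square.
Latitude square 5; −1 → 4.
The longitude characters are unchanged.

HO14ox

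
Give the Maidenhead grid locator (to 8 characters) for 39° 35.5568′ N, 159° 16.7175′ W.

BM09io62

Add 180° to longitude and 90° to latitude: 20.72137, 129.59261.
Field: lon ⌊20.72137/20⌋ = 1 → B; lat ⌊129.59261/10⌋ = 12 → M.
Square: lon ⌊0.72137/2⌋ = 0; lat ⌊9.59261/1⌋ = 9.
Subsquare: lon ⌊0.72137/0.0833333⌋ = 8 → i; lat ⌊0.59261/0.0416667⌋ = 14 → o.
Extended square: lon ⌊0.05471/0.00833333⌋ = 6; lat ⌊0.00928/0.00416667⌋ = 2.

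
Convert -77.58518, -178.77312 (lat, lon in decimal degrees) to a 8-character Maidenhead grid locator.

AB02oj79

Add 180° to longitude and 90° to latitude: 1.22688, 12.41482.
Field: lon ⌊1.22688/20⌋ = 0 → A; lat ⌊12.41482/10⌋ = 1 → B.
Square: lon ⌊1.22688/2⌋ = 0; lat ⌊2.41482/1⌋ = 2.
Subsquare: lon ⌊1.22688/0.0833333⌋ = 14 → o; lat ⌊0.41482/0.0416667⌋ = 9 → j.
Extended square: lon ⌊0.06021/0.00833333⌋ = 7; lat ⌊0.03982/0.00416667⌋ = 9.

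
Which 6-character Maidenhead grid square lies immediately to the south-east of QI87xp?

QI97ao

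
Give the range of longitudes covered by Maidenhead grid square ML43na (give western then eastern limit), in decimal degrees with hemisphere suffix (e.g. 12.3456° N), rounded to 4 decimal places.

69.0833° E, 69.1667° E

Field M=12, L=11: +12·20° lon, +11·10° lat → SW at lon 60°, lat 20°.
Square 4, 3: +4·2° lon, +3·1° lat → SW at lon 68°, lat 23°.
Subsquare n=13, a=0: +13·0.0833333° lon, +0·0.0416667° lat → SW at lon 69.0833°, lat 23°.
Cell spans 0.0833333° lon × 0.0416667° lat.
west 69.0833° E, east 69.1667° E.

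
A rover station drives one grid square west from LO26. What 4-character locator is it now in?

LO16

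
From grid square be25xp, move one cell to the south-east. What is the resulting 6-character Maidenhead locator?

BE35ao

Longitude subsquare x = 23; +1 → 24, wraps to 0 = a, carry into square.
Longitude square 2; +1 → 3.
Latitude subsquare p = 15; −1 → 14 = o.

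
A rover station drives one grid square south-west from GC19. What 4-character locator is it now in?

Longitude square 1; −1 → 0.
Latitude square 9; −1 → 8.

GC08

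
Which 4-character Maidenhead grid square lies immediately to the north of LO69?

LP60

Latitude square 9; +1 → 10, wraps to 0, carry into field.
Latitude field O = 14; +1 → 15 = P.
The longitude characters are unchanged.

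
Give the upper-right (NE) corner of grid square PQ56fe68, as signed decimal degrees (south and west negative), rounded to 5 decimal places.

76.20417, 130.47500

Field P=15, Q=16: +15·20° lon, +16·10° lat → SW at lon 120°, lat 70°.
Square 5, 6: +5·2° lon, +6·1° lat → SW at lon 130°, lat 76°.
Subsquare f=5, e=4: +5·0.0833333° lon, +4·0.0416667° lat → SW at lon 130.417°, lat 76.1667°.
Extended square 6, 8: +6·0.00833333° lon, +8·0.00416667° lat → SW at lon 130.467°, lat 76.2°.
Cell spans 0.00833333° lon × 0.00416667° lat. NE corner is SW corner plus one full cell.
latitude 76.20417, longitude 130.47500.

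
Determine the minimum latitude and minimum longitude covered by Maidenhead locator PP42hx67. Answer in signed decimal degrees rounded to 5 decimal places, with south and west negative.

62.98750, 128.63333

Field P=15, P=15: +15·20° lon, +15·10° lat → SW at lon 120°, lat 60°.
Square 4, 2: +4·2° lon, +2·1° lat → SW at lon 128°, lat 62°.
Subsquare h=7, x=23: +7·0.0833333° lon, +23·0.0416667° lat → SW at lon 128.583°, lat 62.9583°.
Extended square 6, 7: +6·0.00833333° lon, +7·0.00416667° lat → SW at lon 128.633°, lat 62.9875°.
latitude 62.98750, longitude 128.63333.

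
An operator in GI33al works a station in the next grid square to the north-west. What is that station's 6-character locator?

GI23xm

Longitude subsquare a = 0; −1 → -1, wraps to 23 = x, carry into square.
Longitude square 3; −1 → 2.
Latitude subsquare l = 11; +1 → 12 = m.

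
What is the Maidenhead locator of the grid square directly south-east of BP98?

CP07

Longitude square 9; +1 → 10, wraps to 0, carry into field.
Longitude field B = 1; +1 → 2 = C.
Latitude square 8; −1 → 7.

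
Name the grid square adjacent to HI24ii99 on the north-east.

Longitude extended square 9; +1 → 10, wraps to 0, carry into subsquare.
Longitude subsquare i = 8; +1 → 9 = j.
Latitude extended square 9; +1 → 10, wraps to 0, carry into subsquare.
Latitude subsquare i = 8; +1 → 9 = j.

HI24jj00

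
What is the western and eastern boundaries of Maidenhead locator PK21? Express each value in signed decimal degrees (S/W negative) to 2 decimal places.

Field P=15, K=10: +15·20° lon, +10·10° lat → SW at lon 120°, lat 10°.
Square 2, 1: +2·2° lon, +1·1° lat → SW at lon 124°, lat 11°.
Cell spans 2° lon × 1° lat.
west 124.00, east 126.00.

124.00, 126.00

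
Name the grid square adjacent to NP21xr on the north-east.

NP31as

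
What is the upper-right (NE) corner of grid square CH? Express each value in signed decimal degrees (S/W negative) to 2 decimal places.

Field C=2, H=7: +2·20° lon, +7·10° lat → SW at lon -140°, lat -20°.
Cell spans 20° lon × 10° lat. NE corner is SW corner plus one full cell.
latitude -10.00, longitude -120.00.

-10.00, -120.00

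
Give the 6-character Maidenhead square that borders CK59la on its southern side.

CK58lx

Latitude subsquare a = 0; −1 → -1, wraps to 23 = x, carry into square.
Latitude square 9; −1 → 8.
The longitude characters are unchanged.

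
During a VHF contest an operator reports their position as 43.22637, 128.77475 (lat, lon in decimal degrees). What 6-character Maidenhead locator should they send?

Shift to the Maidenhead origin (180°W, 90°S): lon 308.7748, lat 133.2264.
Field: 308.7748/20 → 15 → P, 133.2264/10 → 13 → N; chars PN.
Square: 8.7748/2 → 4, 3.2264/1 → 3; chars 43.
Subsquare: 0.7748/0.0833333 → 9 → j, 0.2264/0.0416667 → 5 → f; chars jf.

PN43jf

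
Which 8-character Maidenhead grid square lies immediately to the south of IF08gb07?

IF08gb06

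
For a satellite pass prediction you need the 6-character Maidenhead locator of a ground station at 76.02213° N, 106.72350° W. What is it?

DQ66pa

Add 180° to longitude and 90° to latitude: 73.2765, 166.0221.
Field: lon ⌊73.2765/20⌋ = 3 → D; lat ⌊166.0221/10⌋ = 16 → Q.
Square: lon ⌊13.2765/2⌋ = 6; lat ⌊6.0221/1⌋ = 6.
Subsquare: lon ⌊1.2765/0.0833333⌋ = 15 → p; lat ⌊0.0221/0.0416667⌋ = 0 → a.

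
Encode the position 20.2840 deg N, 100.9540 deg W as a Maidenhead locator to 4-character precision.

Offset from 180°W / 90°S: lon 79.05°, lat 110.28°.
Field: lon ⌊79.05/20⌋ = 3 → D; lat ⌊110.28/10⌋ = 11 → L.
Square: lon ⌊19.05/2⌋ = 9; lat ⌊0.28/1⌋ = 0.

DL90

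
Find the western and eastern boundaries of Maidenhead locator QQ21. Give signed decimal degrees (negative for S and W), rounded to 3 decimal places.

144.000, 146.000

Field Q=16, Q=16: +16·20° lon, +16·10° lat → SW at lon 140°, lat 70°.
Square 2, 1: +2·2° lon, +1·1° lat → SW at lon 144°, lat 71°.
Cell spans 2° lon × 1° lat.
west 144.000, east 146.000.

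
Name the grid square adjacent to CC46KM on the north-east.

Longitude subsquare k = 10; +1 → 11 = l.
Latitude subsquare m = 12; +1 → 13 = n.

CC46ln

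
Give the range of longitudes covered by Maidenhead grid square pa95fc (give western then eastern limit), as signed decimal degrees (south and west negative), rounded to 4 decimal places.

138.4167, 138.5000

Field P=15, A=0: +15·20° lon, +0·10° lat → SW at lon 120°, lat -90°.
Square 9, 5: +9·2° lon, +5·1° lat → SW at lon 138°, lat -85°.
Subsquare f=5, c=2: +5·0.0833333° lon, +2·0.0416667° lat → SW at lon 138.417°, lat -84.9167°.
Cell spans 0.0833333° lon × 0.0416667° lat.
west 138.4167, east 138.5000.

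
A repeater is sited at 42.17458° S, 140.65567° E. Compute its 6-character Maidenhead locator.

QE07ht

Offset from 180°W / 90°S: lon 320.6557°, lat 47.8254°.
Field: 320.6557/20 → 16 → Q, 47.8254/10 → 4 → E; chars QE.
Square: 0.6557/2 → 0, 7.8254/1 → 7; chars 07.
Subsquare: 0.6557/0.0833333 → 7 → h, 0.8254/0.0416667 → 19 → t; chars ht.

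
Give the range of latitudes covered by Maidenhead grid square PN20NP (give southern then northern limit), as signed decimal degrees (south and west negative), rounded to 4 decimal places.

Field P=15, N=13: +15·20° lon, +13·10° lat → SW at lon 120°, lat 40°.
Square 2, 0: +2·2° lon, +0·1° lat → SW at lon 124°, lat 40°.
Subsquare n=13, p=15: +13·0.0833333° lon, +15·0.0416667° lat → SW at lon 125.083°, lat 40.625°.
Cell spans 0.0833333° lon × 0.0416667° lat.
south 40.6250, north 40.6667.

40.6250, 40.6667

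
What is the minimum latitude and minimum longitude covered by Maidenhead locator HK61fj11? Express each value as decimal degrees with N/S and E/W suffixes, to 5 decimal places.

11.37917° N, 27.57500° W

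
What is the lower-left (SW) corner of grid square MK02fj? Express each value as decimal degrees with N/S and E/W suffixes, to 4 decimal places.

12.3750° N, 60.4167° E

Field M=12, K=10: +12·20° lon, +10·10° lat → SW at lon 60°, lat 10°.
Square 0, 2: +0·2° lon, +2·1° lat → SW at lon 60°, lat 12°.
Subsquare f=5, j=9: +5·0.0833333° lon, +9·0.0416667° lat → SW at lon 60.4167°, lat 12.375°.
latitude 12.3750° N, longitude 60.4167° E.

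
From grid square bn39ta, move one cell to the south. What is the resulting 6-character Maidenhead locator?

BN38tx

Latitude subsquare a = 0; −1 → -1, wraps to 23 = x, carry into square.
Latitude square 9; −1 → 8.
The longitude characters are unchanged.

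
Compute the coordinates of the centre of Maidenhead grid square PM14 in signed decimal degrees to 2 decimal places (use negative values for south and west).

34.50, 123.00

Field P=15, M=12: +15·20° lon, +12·10° lat → SW at lon 120°, lat 30°.
Square 1, 4: +1·2° lon, +4·1° lat → SW at lon 122°, lat 34°.
Cell spans 2° lon × 1° lat. Centre is SW corner plus half of each.
latitude 34.50, longitude 123.00.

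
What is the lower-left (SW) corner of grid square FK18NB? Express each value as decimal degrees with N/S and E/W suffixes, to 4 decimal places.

18.0417° N, 76.9167° W

Field F=5, K=10: +5·20° lon, +10·10° lat → SW at lon -80°, lat 10°.
Square 1, 8: +1·2° lon, +8·1° lat → SW at lon -78°, lat 18°.
Subsquare n=13, b=1: +13·0.0833333° lon, +1·0.0416667° lat → SW at lon -76.9167°, lat 18.0417°.
latitude 18.0417° N, longitude 76.9167° W.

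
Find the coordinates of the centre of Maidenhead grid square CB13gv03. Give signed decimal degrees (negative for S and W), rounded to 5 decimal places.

Field C=2, B=1: +2·20° lon, +1·10° lat → SW at lon -140°, lat -80°.
Square 1, 3: +1·2° lon, +3·1° lat → SW at lon -138°, lat -77°.
Subsquare g=6, v=21: +6·0.0833333° lon, +21·0.0416667° lat → SW at lon -137.5°, lat -76.125°.
Extended square 0, 3: +0·0.00833333° lon, +3·0.00416667° lat → SW at lon -137.5°, lat -76.1125°.
Cell spans 0.00833333° lon × 0.00416667° lat. Centre is SW corner plus half of each.
latitude -76.11042, longitude -137.49583.

-76.11042, -137.49583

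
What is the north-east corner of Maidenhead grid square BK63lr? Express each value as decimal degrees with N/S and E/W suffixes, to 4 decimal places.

13.7500° N, 147.0000° W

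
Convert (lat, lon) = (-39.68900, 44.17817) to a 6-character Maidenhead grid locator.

Shift to the Maidenhead origin (180°W, 90°S): lon 224.1782, lat 50.3110.
Field (20°×10°, letters A–R): lon ⌊224.1782/20⌋ = 11 → L; lat ⌊50.3110/10⌋ = 5 → F.
Square (2°×1°, digits 0–9): lon ⌊4.1782/2⌋ = 2; lat ⌊0.3110/1⌋ = 0.
Subsquare (5′×2.5′, letters a–x): lon ⌊0.1782/0.0833333⌋ = 2 → c; lat ⌊0.3110/0.0416667⌋ = 7 → h.

LF20ch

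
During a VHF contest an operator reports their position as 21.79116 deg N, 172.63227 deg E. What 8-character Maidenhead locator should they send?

RL61hs59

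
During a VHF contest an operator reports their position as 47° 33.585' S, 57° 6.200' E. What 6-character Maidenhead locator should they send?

Add 180° to longitude and 90° to latitude: 237.1033, 42.4402.
Field (20°×10°, letters A–R): 237.1033/20 → 11 → L, 42.4402/10 → 4 → E; chars LE.
Square (2°×1°, digits 0–9): 17.1033/2 → 8, 2.4402/1 → 2; chars 82.
Subsquare (5′×2.5′, letters a–x): 1.1033/0.0833333 → 13 → n, 0.4402/0.0416667 → 10 → k; chars nk.

LE82nk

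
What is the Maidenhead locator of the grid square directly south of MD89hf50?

MD89he59

Latitude extended square 0; −1 → -1, wraps to 9, carry into subsquare.
Latitude subsquare f = 5; −1 → 4 = e.
The longitude characters are unchanged.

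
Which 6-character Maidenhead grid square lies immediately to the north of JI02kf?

Latitude subsquare f = 5; +1 → 6 = g.
The longitude characters are unchanged.

JI02kg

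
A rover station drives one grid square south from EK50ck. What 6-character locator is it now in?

Latitude subsquare k = 10; −1 → 9 = j.
The longitude characters are unchanged.

EK50cj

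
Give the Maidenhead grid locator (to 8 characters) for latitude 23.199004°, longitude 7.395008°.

JL33qe77

Offset from 180°W / 90°S: lon 187.39501°, lat 113.19900°.
Field (20°×10°, letters A–R): lon ⌊187.39501/20⌋ = 9 → J; lat ⌊113.19900/10⌋ = 11 → L.
Square (2°×1°, digits 0–9): lon ⌊7.39501/2⌋ = 3; lat ⌊3.19900/1⌋ = 3.
Subsquare (5′×2.5′, letters a–x): lon ⌊1.39501/0.0833333⌋ = 16 → q; lat ⌊0.19900/0.0416667⌋ = 4 → e.
Extended square (30″×15″, digits 0–9): lon ⌊0.06167/0.00833333⌋ = 7; lat ⌊0.03234/0.00416667⌋ = 7.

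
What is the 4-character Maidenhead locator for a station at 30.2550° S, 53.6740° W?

GF39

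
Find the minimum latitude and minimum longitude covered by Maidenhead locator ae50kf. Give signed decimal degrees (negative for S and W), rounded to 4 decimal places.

Field A=0, E=4: +0·20° lon, +4·10° lat → SW at lon -180°, lat -50°.
Square 5, 0: +5·2° lon, +0·1° lat → SW at lon -170°, lat -50°.
Subsquare k=10, f=5: +10·0.0833333° lon, +5·0.0416667° lat → SW at lon -169.167°, lat -49.7917°.
latitude -49.7917, longitude -169.1667.

-49.7917, -169.1667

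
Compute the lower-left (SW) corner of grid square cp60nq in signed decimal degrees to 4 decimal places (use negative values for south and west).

Field C=2, P=15: +2·20° lon, +15·10° lat → SW at lon -140°, lat 60°.
Square 6, 0: +6·2° lon, +0·1° lat → SW at lon -128°, lat 60°.
Subsquare n=13, q=16: +13·0.0833333° lon, +16·0.0416667° lat → SW at lon -126.917°, lat 60.6667°.
latitude 60.6667, longitude -126.9167.

60.6667, -126.9167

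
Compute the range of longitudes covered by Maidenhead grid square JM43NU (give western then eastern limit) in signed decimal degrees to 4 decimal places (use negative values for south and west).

9.0833, 9.1667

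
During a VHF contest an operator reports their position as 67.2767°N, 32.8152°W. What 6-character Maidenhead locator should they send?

HP37og

Offset from 180°W / 90°S: lon 147.1848°, lat 157.2767°.
Field: 147.1848/20 → 7 → H, 157.2767/10 → 15 → P; chars HP.
Square: 7.1848/2 → 3, 7.2767/1 → 7; chars 37.
Subsquare: 1.1848/0.0833333 → 14 → o, 0.2767/0.0416667 → 6 → g; chars og.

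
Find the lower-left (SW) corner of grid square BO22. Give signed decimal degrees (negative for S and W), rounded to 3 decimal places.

52.000, -156.000

Field B=1, O=14: +1·20° lon, +14·10° lat → SW at lon -160°, lat 50°.
Square 2, 2: +2·2° lon, +2·1° lat → SW at lon -156°, lat 52°.
latitude 52.000, longitude -156.000.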